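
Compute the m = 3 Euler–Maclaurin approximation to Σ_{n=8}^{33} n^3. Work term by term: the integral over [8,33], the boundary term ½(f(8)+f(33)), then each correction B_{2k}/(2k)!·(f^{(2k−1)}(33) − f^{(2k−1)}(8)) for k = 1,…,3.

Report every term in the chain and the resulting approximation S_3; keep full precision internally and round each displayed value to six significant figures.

S_3 ≈ 313937

Integral: ∫_8^33 x^3 dx = 295456.
Endpoint term: (f(8) + f(33))/2 = (512.000 + 35937.0)/2 = 18224.5.
Integral + boundary = 313681.
k=1: B_{2}/(2)! × [f^{(1)}(33) − f^{(1)}(8)] = 1/12 × (3267.00 − 192.000) = 256.250.
After k=1: 313937.
k=2: B_{4}/(4)! × [f^{(3)}(33) − f^{(3)}(8)] = −1/720 × (6.00000 − 6.00000) = 0.00000.
After k=2: 313937.
k=3: B_{6}/(6)! × [f^{(5)}(33) − f^{(5)}(8)] = 1/30240 × (0.00000 − 0.00000) = 0.00000.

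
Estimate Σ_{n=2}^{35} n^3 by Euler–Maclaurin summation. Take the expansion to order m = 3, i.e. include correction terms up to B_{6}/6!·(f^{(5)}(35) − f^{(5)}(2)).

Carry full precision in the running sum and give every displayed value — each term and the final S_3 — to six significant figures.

The integral term ∫_2^35 x^3 dx = 375152.
Endpoint term: (f(2) + f(35))/2 = (8.00000 + 42875.0)/2 = 21441.5.
Running total after boundary: 396594.
Order-1 term: 1/12 · (3675.00 − 12.0000) = 305.250.
Partial sum through k=1: 396899.
Order-2 term: −1/720 · (6.00000 − 6.00000) = 0.00000.
Partial sum through k=2: 396899.
Order-3 term: 1/30240 · (0.00000 − 0.00000) = 0.00000.

S_3 ≈ 396899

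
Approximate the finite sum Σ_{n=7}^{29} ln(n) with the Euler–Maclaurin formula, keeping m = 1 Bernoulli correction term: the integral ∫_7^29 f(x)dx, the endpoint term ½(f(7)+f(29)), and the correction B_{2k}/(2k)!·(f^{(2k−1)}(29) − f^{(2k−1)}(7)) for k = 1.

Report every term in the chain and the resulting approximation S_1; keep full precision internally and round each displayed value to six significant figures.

∫_7^29 ln(x) dx evaluates to 62.0302.
½[f(7) + f(29)] = ½[1.94591 + 3.36730] = 2.65660.
Running total after boundary: 64.6868.
k=1: B_{2}/(2)! × [f^{(1)}(29) − f^{(1)}(7)] = 1/12 × (0.0344828 − 0.142857) = -0.00903120.

S_1 ≈ 64.6778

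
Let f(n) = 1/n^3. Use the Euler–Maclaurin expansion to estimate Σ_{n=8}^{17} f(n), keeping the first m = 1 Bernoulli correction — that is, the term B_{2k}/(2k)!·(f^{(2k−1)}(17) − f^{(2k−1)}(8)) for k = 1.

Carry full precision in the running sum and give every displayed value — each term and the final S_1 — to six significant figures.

S_1 ≈ 0.00721877

Integral: ∫_8^17 1/x^3 dx = 0.00608240.
Boundary: ½(f(8) + f(17)) = ½(0.00195312 + 0.000203542) = 0.00107833.
Integral + boundary = 0.00716073.
k=1: B_{2}/(2)! × [f^{(1)}(17) − f^{(1)}(8)] = 1/12 × (-3.59191e-05 − (-0.000732422)) = 5.80419e-05.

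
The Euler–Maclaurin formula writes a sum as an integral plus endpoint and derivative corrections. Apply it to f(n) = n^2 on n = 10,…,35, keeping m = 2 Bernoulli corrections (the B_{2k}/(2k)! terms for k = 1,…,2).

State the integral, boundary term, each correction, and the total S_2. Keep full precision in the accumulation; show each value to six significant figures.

The integral term ∫_10^35 x^2 dx = 13958.3.
½[f(10) + f(35)] = ½[100.000 + 1225.00] = 662.500.
So far: 14620.8.
Order-1 term: 1/12 · (70.0000 − 20.0000) = 4.16667.
Partial sum through k=1: 14625.0.
Order-2 term: −1/720 · (0.00000 − 0.00000) = 0.00000.

S_2 ≈ 14625.0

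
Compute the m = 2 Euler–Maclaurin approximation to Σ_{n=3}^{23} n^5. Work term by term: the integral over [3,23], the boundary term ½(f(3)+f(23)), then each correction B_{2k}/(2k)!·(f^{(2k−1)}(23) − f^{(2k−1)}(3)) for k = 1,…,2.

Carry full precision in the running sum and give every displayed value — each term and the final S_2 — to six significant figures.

Integral: ∫_3^23 x^5 dx = 2.46725e+07.
Boundary: ½(f(3) + f(23)) = ½(243.000 + 6.43634e+06) = 3.21829e+06.
Running total after boundary: 2.78908e+07.
k=1: B_{2}/(2)! × [f^{(1)}(23) − f^{(1)}(3)] = 1/12 × (1.39920e+06 − 405.000) = 116567.
After k=1: 2.80074e+07.
k=2: B_{4}/(4)! × [f^{(3)}(23) − f^{(3)}(3)] = −1/720 × (31740.0 − 540.000) = -43.3333.

S_2 ≈ 2.80073e+07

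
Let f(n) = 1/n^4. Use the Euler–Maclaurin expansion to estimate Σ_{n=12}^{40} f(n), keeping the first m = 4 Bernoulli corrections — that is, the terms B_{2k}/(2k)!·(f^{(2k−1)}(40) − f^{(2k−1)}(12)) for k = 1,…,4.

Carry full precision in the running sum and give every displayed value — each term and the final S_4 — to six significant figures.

S_4 ≈ 0.000213333

The integral term ∫_12^40 1/x^4 dx = 0.000187693.
Boundary: ½(f(12) + f(40)) = ½(4.82253e-05 + 3.90625e-07) = 2.43080e-05.
Integral + boundary = 0.000212001.
k=1: B_{2}/(2)! × [f^{(1)}(40) − f^{(1)}(12)] = 1/12 × (-3.90625e-08 − (-1.60751e-05)) = 1.33634e-06.
Running total after k=1: 0.000213337.
k=2: B_{4}/(4)! × [f^{(3)}(40) − f^{(3)}(12)] = −1/720 × (-7.32422e-10 − (-3.34898e-06)) = -4.65034e-09.
Running total after k=2: 0.000213333.
k=3: B_{6}/(6)! × [f^{(5)}(40) − f^{(5)}(12)] = 1/30240 × (-2.56348e-11 − (-1.30238e-06)) = 4.30673e-11.
Running total after k=3: 0.000213333.
k=4: B_{8}/(8)! × [f^{(7)}(40) − f^{(7)}(12)] = −1/1209600 × (-1.44196e-12 − (-8.13988e-07)) = -6.72939e-13.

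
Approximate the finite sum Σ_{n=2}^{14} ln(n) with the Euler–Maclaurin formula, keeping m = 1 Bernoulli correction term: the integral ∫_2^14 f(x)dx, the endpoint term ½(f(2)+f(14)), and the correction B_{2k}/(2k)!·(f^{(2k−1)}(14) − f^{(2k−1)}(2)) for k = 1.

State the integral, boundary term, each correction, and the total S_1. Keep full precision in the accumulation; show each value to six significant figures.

S_1 ≈ 25.1909

∫_2^14 ln(x) dx evaluates to 23.5605.
½[f(2) + f(14)] = ½[0.693147 + 2.63906] = 1.66610.
So far: 25.2266.
Order-1 term: 1/12 · (0.0714286 − 0.500000) = -0.0357143.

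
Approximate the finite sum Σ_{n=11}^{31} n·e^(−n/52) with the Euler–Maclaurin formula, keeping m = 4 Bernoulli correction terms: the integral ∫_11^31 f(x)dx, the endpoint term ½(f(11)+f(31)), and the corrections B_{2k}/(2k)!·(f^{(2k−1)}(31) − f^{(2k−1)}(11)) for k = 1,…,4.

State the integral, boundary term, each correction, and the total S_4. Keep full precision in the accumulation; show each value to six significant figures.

The integral term ∫_11^31 x·e^(−x/52) dx = 273.593.
Boundary: ½(f(11) + f(31)) = ½(8.90272 + 17.0787) = 12.9907.
Running total after boundary: 286.584.
k=1: B_{2}/(2)! × [f^{(1)}(31) − f^{(1)}(11)] = 1/12 × (0.222490 − 0.638132) = -0.0346369.
Running total after k=1: 286.549.
k=2: B_{4}/(4)! × [f^{(3)}(31) − f^{(3)}(11)] = −1/720 × (0.000489772 − 0.000834618) = 4.78954e-07.
Running total after k=2: 286.549.
k=3: B_{6}/(6)! × [f^{(5)}(31) − f^{(5)}(11)] = 1/30240 × (3.31828e-07 − 5.30045e-07) = -6.55481e-12.
Running total after k=3: 286.549.
k=4: B_{8}/(8)! × [f^{(7)}(31) − f^{(7)}(11)] = −1/1209600 × (1.78449e-10 − 2.77895e-10) = 8.22141e-17.

S_4 ≈ 286.549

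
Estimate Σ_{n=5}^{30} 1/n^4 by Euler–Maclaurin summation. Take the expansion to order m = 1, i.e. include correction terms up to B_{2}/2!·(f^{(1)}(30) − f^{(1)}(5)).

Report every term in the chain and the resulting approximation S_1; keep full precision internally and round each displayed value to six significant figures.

S_1 ≈ 0.00356159

∫_5^30 1/x^4 dx evaluates to 0.00265432.
Endpoint term: (f(5) + f(30))/2 = (0.00160000 + 1.23457e-06)/2 = 0.000800617.
So far: 0.00345494.
Correction k=1: B_{2}/2! · (f^{(1)}(30) − f^{(1)}(5)) = 1/12 · (-1.64609e-07 − (-0.00128000)) = 0.000106653.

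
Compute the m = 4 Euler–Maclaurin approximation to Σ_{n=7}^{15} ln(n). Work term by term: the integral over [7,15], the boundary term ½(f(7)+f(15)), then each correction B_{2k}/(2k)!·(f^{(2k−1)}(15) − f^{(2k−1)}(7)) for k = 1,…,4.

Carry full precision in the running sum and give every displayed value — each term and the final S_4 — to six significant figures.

S_4 ≈ 21.3200

The integral term ∫_7^15 ln(x) dx = 18.9994.
Endpoint term: (f(7) + f(15))/2 = (1.94591 + 2.70805)/2 = 2.32698.
Integral + boundary = 21.3264.
k=1: B_{2}/(2)! × [f^{(1)}(15) − f^{(1)}(7)] = 1/12 × (0.0666667 − 0.142857) = -0.00634921.
Partial sum through k=1: 21.3200.
k=2: B_{4}/(4)! × [f^{(3)}(15) − f^{(3)}(7)] = −1/720 × (0.000592593 − 0.00583090) = 7.27543e-06.
Partial sum through k=2: 21.3200.
k=3: B_{6}/(6)! × [f^{(5)}(15) − f^{(5)}(7)] = 1/30240 × (3.16049e-05 − 0.00142798) = -4.61763e-08.
Partial sum through k=3: 21.3200.
k=4: B_{8}/(8)! × [f^{(7)}(15) − f^{(7)}(7)] = −1/1209600 × (4.21399e-06 − 0.000874271) = 7.19293e-10.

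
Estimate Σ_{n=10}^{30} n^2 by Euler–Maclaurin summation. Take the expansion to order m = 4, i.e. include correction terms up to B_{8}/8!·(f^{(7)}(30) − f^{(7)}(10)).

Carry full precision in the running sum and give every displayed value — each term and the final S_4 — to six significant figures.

S_4 ≈ 9170.00

∫_10^30 x^2 dx evaluates to 8666.67.
Boundary: ½(f(10) + f(30)) = ½(100.000 + 900.000) = 500.000.
Integral + boundary = 9166.67.
Order-1 term: 1/12 · (60.0000 − 20.0000) = 3.33333.
Partial sum through k=1: 9170.00.
Order-2 term: −1/720 · (0.00000 − 0.00000) = 0.00000.
Partial sum through k=2: 9170.00.
Order-3 term: 1/30240 · (0.00000 − 0.00000) = 0.00000.
Partial sum through k=3: 9170.00.
Order-4 term: −1/1209600 · (0.00000 − 0.00000) = 0.00000.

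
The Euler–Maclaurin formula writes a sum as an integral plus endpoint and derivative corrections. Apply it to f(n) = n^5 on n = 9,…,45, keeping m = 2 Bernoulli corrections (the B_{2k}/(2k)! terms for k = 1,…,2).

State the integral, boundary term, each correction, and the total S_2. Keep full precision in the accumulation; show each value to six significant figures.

S_2 ≈ 1.47787e+09

∫_9^45 x^5 dx evaluates to 1.38387e+09.
Boundary: ½(f(9) + f(45)) = ½(59049.0 + 1.84528e+08) = 9.22936e+07.
Running total after boundary: 1.47617e+09.
Order-1 term: 1/12 · (2.05031e+07 − 32805.0) = 1.70586e+06.
Running total after k=1: 1.47787e+09.
Order-2 term: −1/720 · (121500 − 4860.00) = -162.000.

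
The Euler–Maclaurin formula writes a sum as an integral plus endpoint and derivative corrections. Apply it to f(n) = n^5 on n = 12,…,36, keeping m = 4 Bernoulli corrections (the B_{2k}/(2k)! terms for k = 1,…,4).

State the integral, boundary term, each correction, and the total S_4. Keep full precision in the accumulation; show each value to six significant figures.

S_4 ≈ 3.93348e+08

∫_12^36 x^5 dx evaluates to 3.62299e+08.
Endpoint term: (f(12) + f(36))/2 = (248832 + 6.04662e+07)/2 = 3.03575e+07.
So far: 3.92657e+08.
Correction k=1: B_{2}/2! · (f^{(1)}(36) − f^{(1)}(12)) = 1/12 · (8.39808e+06 − 103680) = 691200.
After k=1: 3.93348e+08.
Correction k=2: B_{4}/4! · (f^{(3)}(36) − f^{(3)}(12)) = −1/720 · (77760.0 − 8640.00) = -96.0000.
After k=2: 3.93348e+08.
Correction k=3: B_{6}/6! · (f^{(5)}(36) − f^{(5)}(12)) = 1/30240 · (120.000 − 120.000) = 0.00000.
After k=3: 3.93348e+08.
Correction k=4: B_{8}/8! · (f^{(7)}(36) − f^{(7)}(12)) = −1/1209600 · (0.00000 − 0.00000) = 0.00000.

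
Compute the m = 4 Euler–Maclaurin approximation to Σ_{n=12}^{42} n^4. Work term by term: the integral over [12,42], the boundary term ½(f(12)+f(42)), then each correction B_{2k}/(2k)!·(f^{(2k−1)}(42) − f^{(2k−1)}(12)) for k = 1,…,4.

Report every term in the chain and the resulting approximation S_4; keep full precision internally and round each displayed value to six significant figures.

S_4 ≈ 2.76788e+07

Integral: ∫_12^42 x^4 dx = 2.60885e+07.
½[f(12) + f(42)] = ½[20736.0 + 3.11170e+06] = 1.56622e+06.
So far: 2.76547e+07.
k=1: B_{2}/(2)! × [f^{(1)}(42) − f^{(1)}(12)] = 1/12 × (296352 − 6912.00) = 24120.0.
Running total after k=1: 2.76788e+07.
k=2: B_{4}/(4)! × [f^{(3)}(42) − f^{(3)}(12)] = −1/720 × (1008.00 − 288.000) = -1.00000.
Running total after k=2: 2.76788e+07.
k=3: B_{6}/(6)! × [f^{(5)}(42) − f^{(5)}(12)] = 1/30240 × (0.00000 − 0.00000) = 0.00000.
Running total after k=3: 2.76788e+07.
k=4: B_{8}/(8)! × [f^{(7)}(42) − f^{(7)}(12)] = −1/1209600 × (0.00000 − 0.00000) = 0.00000.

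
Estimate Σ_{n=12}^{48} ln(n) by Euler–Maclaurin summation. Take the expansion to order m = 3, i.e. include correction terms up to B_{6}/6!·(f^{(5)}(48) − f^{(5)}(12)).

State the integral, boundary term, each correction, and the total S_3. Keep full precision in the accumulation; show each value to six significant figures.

∫_12^48 ln(x) dx evaluates to 119.999.
½[f(12) + f(48)] = ½[2.48491 + 3.87120] = 3.17805.
Integral + boundary = 123.177.
k=1: B_{2}/(2)! × [f^{(1)}(48) − f^{(1)}(12)] = 1/12 × (0.0208333 − 0.0833333) = -0.00520833.
Partial sum through k=1: 123.172.
k=2: B_{4}/(4)! × [f^{(3)}(48) − f^{(3)}(12)] = −1/720 × (1.80845e-05 − 0.00115741) = 1.58239e-06.
Partial sum through k=2: 123.172.
k=3: B_{6}/(6)! × [f^{(5)}(48) − f^{(5)}(12)] = 1/30240 × (9.41901e-08 − 9.64506e-05) = -3.18639e-09.

S_3 ≈ 123.172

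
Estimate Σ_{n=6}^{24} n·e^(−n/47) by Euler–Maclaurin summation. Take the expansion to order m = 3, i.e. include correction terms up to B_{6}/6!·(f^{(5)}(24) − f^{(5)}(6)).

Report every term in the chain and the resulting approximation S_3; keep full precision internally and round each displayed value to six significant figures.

S_3 ≈ 199.688

Integral: ∫_6^24 x·e^(−x/47) dx = 189.886.
Endpoint term: (f(6) + f(24))/2 = (5.28092 + 14.4027)/2 = 9.84181.
So far: 199.728.
Correction k=1: B_{2}/2! · (f^{(1)}(24) − f^{(1)}(6)) = 1/12 · (0.293672 − 0.767793) = -0.0395101.
After k=1: 199.688.
Correction k=2: B_{4}/4! · (f^{(3)}(24) − f^{(3)}(6)) = −1/720 · (0.000676277 − 0.00114445) = 6.50245e-07.
After k=2: 199.688.
Correction k=3: B_{6}/6! · (f^{(5)}(24) − f^{(5)}(6)) = 1/30240 · (5.52110e-07 − 8.78829e-07) = -1.08042e-11.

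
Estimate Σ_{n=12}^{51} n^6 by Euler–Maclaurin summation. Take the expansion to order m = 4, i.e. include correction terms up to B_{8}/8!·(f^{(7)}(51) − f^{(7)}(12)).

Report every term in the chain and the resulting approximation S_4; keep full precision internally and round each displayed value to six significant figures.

S_4 ≈ 1.37168e+11

The integral term ∫_12^51 x^6 dx = 1.28196e+11.
Endpoint term: (f(12) + f(51))/2 = (2.98598e+06 + 1.75963e+10)/2 = 8.79964e+09.
Integral + boundary = 1.36996e+11.
Correction k=1: B_{2}/2! · (f^{(1)}(51) − f^{(1)}(12)) = 1/12 · (2.07015e+09 − 1.49299e+06) = 1.72388e+08.
Running total after k=1: 1.37168e+11.
Correction k=2: B_{4}/4! · (f^{(3)}(51) − f^{(3)}(12)) = −1/720 · (1.59181e+07 − 207360) = -21820.5.
Running total after k=2: 1.37168e+11.
Correction k=3: B_{6}/6! · (f^{(5)}(51) − f^{(5)}(12)) = 1/30240 · (36720.0 − 8640.00) = 0.928571.
Running total after k=3: 1.37168e+11.
Correction k=4: B_{8}/8! · (f^{(7)}(51) − f^{(7)}(12)) = −1/1209600 · (0.00000 − 0.00000) = 0.00000.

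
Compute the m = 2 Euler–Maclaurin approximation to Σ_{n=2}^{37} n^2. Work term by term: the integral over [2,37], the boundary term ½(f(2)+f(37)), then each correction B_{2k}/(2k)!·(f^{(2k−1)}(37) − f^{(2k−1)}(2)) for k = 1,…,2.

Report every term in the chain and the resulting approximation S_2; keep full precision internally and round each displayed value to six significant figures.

Integral: ∫_2^37 x^2 dx = 16881.7.
½[f(2) + f(37)] = ½[4.00000 + 1369.00] = 686.500.
Integral + boundary = 17568.2.
k=1: B_{2}/(2)! × [f^{(1)}(37) − f^{(1)}(2)] = 1/12 × (74.0000 − 4.00000) = 5.83333.
After k=1: 17574.0.
k=2: B_{4}/(4)! × [f^{(3)}(37) − f^{(3)}(2)] = −1/720 × (0.00000 − 0.00000) = 0.00000.

S_2 ≈ 17574.0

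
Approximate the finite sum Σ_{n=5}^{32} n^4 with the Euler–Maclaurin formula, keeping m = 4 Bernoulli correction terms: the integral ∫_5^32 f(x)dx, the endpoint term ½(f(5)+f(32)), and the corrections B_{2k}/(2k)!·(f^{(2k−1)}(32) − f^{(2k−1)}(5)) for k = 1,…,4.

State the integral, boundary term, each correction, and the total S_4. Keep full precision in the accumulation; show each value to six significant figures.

S_4 ≈ 7.24574e+06

∫_5^32 x^4 dx evaluates to 6.71026e+06.
½[f(5) + f(32)] = ½[625.000 + 1.04858e+06] = 524600.
Integral + boundary = 7.23486e+06.
Order-1 term: 1/12 · (131072 − 500.000) = 10881.0.
Running total after k=1: 7.24574e+06.
Order-2 term: −1/720 · (768.000 − 120.000) = -0.900000.
Running total after k=2: 7.24574e+06.
Order-3 term: 1/30240 · (0.00000 − 0.00000) = 0.00000.
Running total after k=3: 7.24574e+06.
Order-4 term: −1/1209600 · (0.00000 − 0.00000) = 0.00000.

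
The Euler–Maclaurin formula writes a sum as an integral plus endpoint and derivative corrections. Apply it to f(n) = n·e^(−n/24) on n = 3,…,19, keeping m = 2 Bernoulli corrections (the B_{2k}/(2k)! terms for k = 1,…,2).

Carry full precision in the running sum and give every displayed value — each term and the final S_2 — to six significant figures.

The integral term ∫_3^19 x·e^(−x/24) dx = 104.270.
Boundary: ½(f(3) + f(19)) = ½(2.64749 + 8.60869) = 5.62809.
So far: 109.898.
Order-1 term: 1/12 · (0.0943935 − 0.772185) = -0.0564826.
Partial sum through k=1: 109.842.
Order-2 term: −1/720 · (0.00173710 − 0.00440482) = 3.70517e-06.

S_2 ≈ 109.842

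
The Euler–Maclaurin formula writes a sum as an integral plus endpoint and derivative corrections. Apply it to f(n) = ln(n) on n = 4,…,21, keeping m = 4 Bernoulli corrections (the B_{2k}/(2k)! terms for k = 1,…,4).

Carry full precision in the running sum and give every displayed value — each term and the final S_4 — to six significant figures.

S_4 ≈ 43.5884

∫_4^21 ln(x) dx evaluates to 41.3898.
½[f(4) + f(21)] = ½[1.38629 + 3.04452] = 2.21541.
So far: 43.6052.
Order-1 term: 1/12 · (0.0476190 − 0.250000) = -0.0168651.
Running total after k=1: 43.5883.
Order-2 term: −1/720 · (0.000215959 − 0.0312500) = 4.31028e-05.
Running total after k=2: 43.5884.
Order-3 term: 1/30240 · (5.87645e-06 − 0.0234375) = -7.74855e-07.
Running total after k=3: 43.5884.
Order-4 term: −1/1209600 · (3.99758e-07 − 0.0439453) = 3.63301e-08.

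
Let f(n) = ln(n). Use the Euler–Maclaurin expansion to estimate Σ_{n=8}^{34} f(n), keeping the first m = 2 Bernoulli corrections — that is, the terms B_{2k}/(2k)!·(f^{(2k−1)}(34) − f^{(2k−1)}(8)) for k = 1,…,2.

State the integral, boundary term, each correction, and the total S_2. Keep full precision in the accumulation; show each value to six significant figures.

Integral: ∫_8^34 ln(x) dx = 77.2607.
Endpoint term: (f(8) + f(34))/2 = (2.07944 + 3.52636)/2 = 2.80290.
Running total after boundary: 80.0636.
Correction k=1: B_{2}/2! · (f^{(1)}(34) − f^{(1)}(8)) = 1/12 · (0.0294118 − 0.125000) = -0.00796569.
After k=1: 80.0557.
Correction k=2: B_{4}/4! · (f^{(3)}(34) − f^{(3)}(8)) = −1/720 · (5.08854e-05 − 0.00390625) = 5.35467e-06.

S_2 ≈ 80.0557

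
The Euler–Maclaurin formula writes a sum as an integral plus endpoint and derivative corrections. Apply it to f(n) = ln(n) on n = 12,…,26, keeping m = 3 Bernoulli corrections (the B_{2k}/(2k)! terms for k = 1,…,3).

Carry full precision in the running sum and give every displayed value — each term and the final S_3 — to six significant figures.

The integral term ∫_12^26 ln(x) dx = 40.8916.
Boundary: ½(f(12) + f(26)) = ½(2.48491 + 3.25810) = 2.87150.
Integral + boundary = 43.7631.
Order-1 term: 1/12 · (0.0384615 − 0.0833333) = -0.00373932.
Running total after k=1: 43.7594.
Order-2 term: −1/720 · (0.000113792 − 0.00115741) = 1.44947e-06.
Running total after k=2: 43.7594.
Order-3 term: 1/30240 · (2.01997e-06 − 9.64506e-05) = -3.12271e-09.

S_3 ≈ 43.7594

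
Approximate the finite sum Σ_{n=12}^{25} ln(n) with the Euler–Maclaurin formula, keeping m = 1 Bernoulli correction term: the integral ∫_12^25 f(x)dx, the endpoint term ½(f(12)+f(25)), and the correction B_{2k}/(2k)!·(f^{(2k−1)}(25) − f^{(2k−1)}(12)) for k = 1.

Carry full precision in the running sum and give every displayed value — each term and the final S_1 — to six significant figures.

∫_12^25 ln(x) dx evaluates to 37.6530.
Boundary: ½(f(12) + f(25)) = ½(2.48491 + 3.21888) = 2.85189.
Running total after boundary: 40.5049.
Correction k=1: B_{2}/2! · (f^{(1)}(25) − f^{(1)}(12)) = 1/12 · (0.0400000 − 0.0833333) = -0.00361111.

S_1 ≈ 40.5013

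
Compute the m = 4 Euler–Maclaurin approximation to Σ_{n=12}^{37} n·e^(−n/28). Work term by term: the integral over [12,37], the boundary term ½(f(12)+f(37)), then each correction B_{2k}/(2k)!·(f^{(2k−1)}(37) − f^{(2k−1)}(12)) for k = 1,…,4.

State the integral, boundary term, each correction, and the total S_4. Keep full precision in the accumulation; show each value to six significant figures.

Integral: ∫_12^37 x·e^(−x/28) dx = 244.120.
Endpoint term: (f(12) + f(37))/2 = (7.81727 + 9.86990)/2 = 8.84358.
Running total after boundary: 252.963.
Correction k=1: B_{2}/2! · (f^{(1)}(37) − f^{(1)}(12)) = 1/12 · (-0.0857423 − 0.372251) = -0.0381661.
After k=1: 252.925.
Correction k=2: B_{4}/4! · (f^{(3)}(37) − f^{(3)}(12)) = −1/720 · (0.000571130 − 0.00213664) = 2.17433e-06.
After k=2: 252.925.
Correction k=3: B_{6}/6! · (f^{(5)}(37) − f^{(5)}(12)) = 1/30240 · (1.59646e-06 − 4.84500e-06) = -1.07425e-10.
After k=3: 252.925.
Correction k=4: B_{8}/8! · (f^{(7)}(37) − f^{(7)}(12)) = −1/1209600 · (3.14342e-09 − 8.88353e-09) = 4.74546e-15.

S_4 ≈ 252.925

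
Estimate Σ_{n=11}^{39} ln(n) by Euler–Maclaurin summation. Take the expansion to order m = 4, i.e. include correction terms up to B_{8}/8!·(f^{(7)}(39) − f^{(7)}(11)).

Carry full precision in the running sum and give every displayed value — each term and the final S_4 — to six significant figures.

S_4 ≈ 91.5273

Integral: ∫_11^39 ln(x) dx = 88.5021.
Endpoint term: (f(11) + f(39))/2 = (2.39790 + 3.66356)/2 = 3.03073.
So far: 91.5328.
Order-1 term: 1/12 · (0.0256410 − 0.0909091) = -0.00543901.
Running total after k=1: 91.5273.
Order-2 term: −1/720 · (3.37160e-05 − 0.00150263) = 2.04016e-06.
Running total after k=2: 91.5273.
Order-3 term: 1/30240 · (2.66004e-07 − 0.000149021) = -4.91915e-09.
Running total after k=3: 91.5273.
Order-4 term: −1/1209600 · (5.24663e-09 − 3.69474e-05) = 3.05408e-11.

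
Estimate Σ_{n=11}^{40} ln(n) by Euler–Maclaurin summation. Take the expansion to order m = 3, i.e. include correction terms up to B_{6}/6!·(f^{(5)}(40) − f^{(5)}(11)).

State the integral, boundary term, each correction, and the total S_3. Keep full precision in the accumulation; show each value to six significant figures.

S_3 ≈ 95.2162

The integral term ∫_11^40 ln(x) dx = 92.1783.
½[f(11) + f(40)] = ½[2.39790 + 3.68888] = 3.04339.
Integral + boundary = 95.2217.
Order-1 term: 1/12 · (0.0250000 − 0.0909091) = -0.00549242.
Partial sum through k=1: 95.2162.
Order-2 term: −1/720 · (3.12500e-05 − 0.00150263) = 2.04358e-06.
Partial sum through k=2: 95.2162.
Order-3 term: 1/30240 · (2.34375e-07 − 0.000149021) = -4.92020e-09.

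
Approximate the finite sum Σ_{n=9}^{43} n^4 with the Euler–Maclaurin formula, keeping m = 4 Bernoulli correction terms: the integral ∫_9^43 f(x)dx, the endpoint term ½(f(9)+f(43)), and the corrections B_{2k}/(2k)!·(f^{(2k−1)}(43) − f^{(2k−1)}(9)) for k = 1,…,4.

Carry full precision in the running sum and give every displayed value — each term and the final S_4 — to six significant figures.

Integral: ∫_9^43 x^4 dx = 2.93899e+07.
½[f(9) + f(43)] = ½[6561.00 + 3.41880e+06] = 1.71268e+06.
Integral + boundary = 3.11026e+07.
Correction k=1: B_{2}/2! · (f^{(1)}(43) − f^{(1)}(9)) = 1/12 · (318028 − 2916.00) = 26259.3.
After k=1: 3.11288e+07.
Correction k=2: B_{4}/4! · (f^{(3)}(43) − f^{(3)}(9)) = −1/720 · (1032.00 − 216.000) = -1.13333.
After k=2: 3.11288e+07.
Correction k=3: B_{6}/6! · (f^{(5)}(43) − f^{(5)}(9)) = 1/30240 · (0.00000 − 0.00000) = 0.00000.
After k=3: 3.11288e+07.
Correction k=4: B_{8}/8! · (f^{(7)}(43) − f^{(7)}(9)) = −1/1209600 · (0.00000 − 0.00000) = 0.00000.

S_4 ≈ 3.11288e+07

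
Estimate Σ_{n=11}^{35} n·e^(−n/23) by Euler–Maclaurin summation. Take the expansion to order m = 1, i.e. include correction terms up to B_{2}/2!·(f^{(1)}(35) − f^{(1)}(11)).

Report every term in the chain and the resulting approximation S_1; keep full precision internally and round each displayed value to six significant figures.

∫_11^35 x·e^(−x/23) dx evaluates to 193.476.
Endpoint term: (f(11) + f(35))/2 = (6.81847 + 7.64161)/2 = 7.23004.
Running total after boundary: 200.706.
Correction k=1: B_{2}/2! · (f^{(1)}(35) − f^{(1)}(11)) = 1/12 · (-0.113912 − 0.323405) = -0.0364431.

S_1 ≈ 200.670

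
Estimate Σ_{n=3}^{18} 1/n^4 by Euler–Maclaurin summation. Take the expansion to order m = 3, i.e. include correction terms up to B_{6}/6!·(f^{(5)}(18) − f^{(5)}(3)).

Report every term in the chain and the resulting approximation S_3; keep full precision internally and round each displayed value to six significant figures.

S_3 ≈ 0.0197728

∫_3^18 1/x^4 dx evaluates to 0.0122885.
½[f(3) + f(18)] = ½[0.0123457 + 9.52599e-06] = 0.00617760.
Integral + boundary = 0.0184661.
Order-1 term: 1/12 · (-2.11689e-06 − (-0.0164609)) = 0.00137157.
Running total after k=1: 0.0198377.
Order-2 term: −1/720 · (-1.96008e-07 − (-0.0548697)) = -7.62076e-05.
Running total after k=2: 0.0197615.
Order-3 term: 1/30240 · (-3.38779e-08 − (-0.341411)) = 1.12901e-05.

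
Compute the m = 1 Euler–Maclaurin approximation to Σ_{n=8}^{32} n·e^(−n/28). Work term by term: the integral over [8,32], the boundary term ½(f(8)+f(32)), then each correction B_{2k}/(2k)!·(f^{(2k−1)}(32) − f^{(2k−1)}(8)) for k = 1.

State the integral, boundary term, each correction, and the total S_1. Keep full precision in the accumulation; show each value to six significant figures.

S_1 ≈ 229.786

Integral: ∫_8^32 x·e^(−x/28) dx = 221.726.
Endpoint term: (f(8) + f(32))/2 = (6.01182 + 10.2050)/2 = 8.10841.
Running total after boundary: 229.835.
Correction k=1: B_{2}/2! · (f^{(1)}(32) − f^{(1)}(8)) = 1/12 · (-0.0455581 − 0.536769) = -0.0485273.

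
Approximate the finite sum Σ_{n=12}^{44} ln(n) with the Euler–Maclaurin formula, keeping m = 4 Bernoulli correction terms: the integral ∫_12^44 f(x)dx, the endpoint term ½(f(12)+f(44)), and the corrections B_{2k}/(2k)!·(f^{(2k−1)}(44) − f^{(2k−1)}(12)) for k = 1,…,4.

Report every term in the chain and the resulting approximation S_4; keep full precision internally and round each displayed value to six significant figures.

S_4 ≈ 107.815

The integral term ∫_12^44 ln(x) dx = 104.685.
Endpoint term: (f(12) + f(44))/2 = (2.48491 + 3.78419)/2 = 3.13455.
So far: 107.820.
k=1: B_{2}/(2)! × [f^{(1)}(44) − f^{(1)}(12)] = 1/12 × (0.0227273 − 0.0833333) = -0.00505051.
Partial sum through k=1: 107.815.
k=2: B_{4}/(4)! × [f^{(3)}(44) − f^{(3)}(12)] = −1/720 × (2.34786e-05 − 0.00115741) = 1.57490e-06.
Partial sum through k=2: 107.815.
k=3: B_{6}/(6)! × [f^{(5)}(44) − f^{(5)}(12)] = 1/30240 × (1.45528e-07 − 9.64506e-05) = -3.18469e-09.
Partial sum through k=3: 107.815.
k=4: B_{8}/(8)! × [f^{(7)}(44) − f^{(7)}(12)] = −1/1209600 × (2.25509e-09 − 2.00939e-05) = 1.66101e-11.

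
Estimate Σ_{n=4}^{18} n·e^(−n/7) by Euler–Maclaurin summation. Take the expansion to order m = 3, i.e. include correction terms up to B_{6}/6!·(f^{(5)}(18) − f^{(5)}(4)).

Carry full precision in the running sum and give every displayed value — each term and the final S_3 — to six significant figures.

∫_4^18 x·e^(−x/7) dx evaluates to 30.1087.
Endpoint term: (f(4) + f(18))/2 = (2.25887 + 1.37567)/2 = 1.81727.
So far: 31.9260.
Correction k=1: B_{2}/2! · (f^{(1)}(18) − f^{(1)}(4)) = 1/12 · (-0.120098 − 0.242022) = -0.0301767.
Running total after k=1: 31.8958.
Correction k=2: B_{4}/4! · (f^{(3)}(18) − f^{(3)}(4)) = −1/720 · (0.000668451 − 0.0279889) = 3.79451e-05.
Running total after k=2: 31.8958.
Correction k=3: B_{6}/6! · (f^{(5)}(18) − f^{(5)}(4)) = 1/30240 · (7.73039e-05 − 0.00104161) = -3.18883e-08.

S_3 ≈ 31.8958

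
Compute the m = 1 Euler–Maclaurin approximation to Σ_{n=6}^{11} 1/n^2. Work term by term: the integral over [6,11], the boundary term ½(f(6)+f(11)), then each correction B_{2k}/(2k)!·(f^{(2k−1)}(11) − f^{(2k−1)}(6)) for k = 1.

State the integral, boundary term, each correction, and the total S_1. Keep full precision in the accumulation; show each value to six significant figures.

∫_6^11 1/x^2 dx evaluates to 0.0757576.
½[f(6) + f(11)] = ½[0.0277778 + 0.00826446] = 0.0180211.
Running total after boundary: 0.0937787.
k=1: B_{2}/(2)! × [f^{(1)}(11) − f^{(1)}(6)] = 1/12 × (-0.00150263 − (-0.00925926)) = 0.000646386.

S_1 ≈ 0.0944251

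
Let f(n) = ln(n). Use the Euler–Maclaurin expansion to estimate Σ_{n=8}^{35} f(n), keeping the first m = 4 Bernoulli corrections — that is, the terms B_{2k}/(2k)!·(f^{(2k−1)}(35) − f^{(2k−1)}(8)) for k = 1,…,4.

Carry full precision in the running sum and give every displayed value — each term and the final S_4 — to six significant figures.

S_4 ≈ 83.6110

Integral: ∫_8^35 ln(x) dx = 80.8016.
½[f(8) + f(35)] = ½[2.07944 + 3.55535] = 2.81739.
Running total after boundary: 83.6190.
Correction k=1: B_{2}/2! · (f^{(1)}(35) − f^{(1)}(8)) = 1/12 · (0.0285714 − 0.125000) = -0.00803571.
After k=1: 83.6110.
Correction k=2: B_{4}/4! · (f^{(3)}(35) − f^{(3)}(8)) = −1/720 · (4.66472e-05 − 0.00390625) = 5.36056e-06.
After k=2: 83.6110.
Correction k=3: B_{6}/6! · (f^{(5)}(35) − f^{(5)}(8)) = 1/30240 · (4.56952e-07 − 0.000732422) = -2.42052e-08.
After k=3: 83.6110.
Correction k=4: B_{8}/8! · (f^{(7)}(35) − f^{(7)}(8)) = −1/1209600 · (1.11907e-08 − 0.000343323) = 2.83822e-10.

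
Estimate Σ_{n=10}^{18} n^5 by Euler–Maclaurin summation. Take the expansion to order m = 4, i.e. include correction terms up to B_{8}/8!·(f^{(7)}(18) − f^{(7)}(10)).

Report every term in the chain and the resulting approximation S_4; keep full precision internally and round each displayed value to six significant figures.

S_4 ≈ 6.53638e+06

∫_10^18 x^5 dx evaluates to 5.50204e+06.
Boundary: ½(f(10) + f(18)) = ½(100000 + 1.88957e+06) = 994784.
Running total after boundary: 6.49682e+06.
Correction k=1: B_{2}/2! · (f^{(1)}(18) − f^{(1)}(10)) = 1/12 · (524880 − 50000.0) = 39573.3.
Partial sum through k=1: 6.53639e+06.
Correction k=2: B_{4}/4! · (f^{(3)}(18) − f^{(3)}(10)) = −1/720 · (19440.0 − 6000.00) = -18.6667.
Partial sum through k=2: 6.53638e+06.
Correction k=3: B_{6}/6! · (f^{(5)}(18) − f^{(5)}(10)) = 1/30240 · (120.000 − 120.000) = 0.00000.
Partial sum through k=3: 6.53638e+06.
Correction k=4: B_{8}/8! · (f^{(7)}(18) − f^{(7)}(10)) = −1/1209600 · (0.00000 − 0.00000) = 0.00000.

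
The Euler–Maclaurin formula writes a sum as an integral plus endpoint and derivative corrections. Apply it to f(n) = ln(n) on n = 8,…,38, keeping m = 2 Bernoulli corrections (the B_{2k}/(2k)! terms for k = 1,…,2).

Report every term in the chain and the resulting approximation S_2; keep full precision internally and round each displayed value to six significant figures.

Integral: ∫_8^38 ln(x) dx = 91.5927.
Endpoint term: (f(8) + f(38))/2 = (2.07944 + 3.63759)/2 = 2.85851.
Running total after boundary: 94.4513.
Correction k=1: B_{2}/2! · (f^{(1)}(38) − f^{(1)}(8)) = 1/12 · (0.0263158 − 0.125000) = -0.00822368.
Partial sum through k=1: 94.4430.
Correction k=2: B_{4}/4! · (f^{(3)}(38) − f^{(3)}(8)) = −1/720 · (3.64485e-05 − 0.00390625) = 5.37472e-06.

S_2 ≈ 94.4430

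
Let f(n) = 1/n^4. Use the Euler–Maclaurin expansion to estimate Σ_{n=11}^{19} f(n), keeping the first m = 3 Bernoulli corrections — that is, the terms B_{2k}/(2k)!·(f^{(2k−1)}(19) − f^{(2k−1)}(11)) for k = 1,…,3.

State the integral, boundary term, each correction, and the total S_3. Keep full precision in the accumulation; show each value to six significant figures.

S_3 ≈ 0.000241755

Integral: ∫_11^19 1/x^4 dx = 0.000201840.
Boundary: ½(f(11) + f(19)) = ½(6.83013e-05 + 7.67336e-06) = 3.79874e-05.
Running total after boundary: 0.000239828.
k=1: B_{2}/(2)! × [f^{(1)}(19) − f^{(1)}(11)] = 1/12 × (-1.61544e-06 − (-2.48369e-05)) = 1.93512e-06.
Partial sum through k=1: 0.000241763.
k=2: B_{4}/(4)! × [f^{(3)}(19) − f^{(3)}(11)] = −1/720 × (-1.34247e-07 − (-6.15790e-06)) = -8.36618e-09.
Partial sum through k=2: 0.000241754.
k=3: B_{6}/(6)! × [f^{(5)}(19) − f^{(5)}(11)] = 1/30240 × (-2.08251e-08 − (-2.84994e-06)) = 9.35553e-11.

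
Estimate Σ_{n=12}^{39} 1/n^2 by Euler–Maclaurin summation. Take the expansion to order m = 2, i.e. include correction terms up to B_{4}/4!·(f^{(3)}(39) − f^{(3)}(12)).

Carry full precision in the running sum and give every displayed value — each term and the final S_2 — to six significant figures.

S_2 ≈ 0.0615868

The integral term ∫_12^39 1/x^2 dx = 0.0576923.
½[f(12) + f(39)] = ½[0.00694444 + 0.000657462] = 0.00380095.
So far: 0.0614933.
Correction k=1: B_{2}/2! · (f^{(1)}(39) − f^{(1)}(12)) = 1/12 · (-3.37160e-05 − (-0.00115741)) = 9.36409e-05.
Running total after k=1: 0.0615869.
Correction k=2: B_{4}/4! · (f^{(3)}(39) − f^{(3)}(12)) = −1/720 · (-2.66004e-07 − (-9.64506e-05)) = -1.33590e-07.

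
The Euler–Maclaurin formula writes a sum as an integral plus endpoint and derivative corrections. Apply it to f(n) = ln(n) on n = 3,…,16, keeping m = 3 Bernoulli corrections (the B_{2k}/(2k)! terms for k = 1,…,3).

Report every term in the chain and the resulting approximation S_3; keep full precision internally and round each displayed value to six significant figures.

∫_3^16 ln(x) dx evaluates to 28.0656.
½[f(3) + f(16)] = ½[1.09861 + 2.77259] = 1.93560.
Integral + boundary = 30.0012.
k=1: B_{2}/(2)! × [f^{(1)}(16) − f^{(1)}(3)] = 1/12 × (0.0625000 − 0.333333) = -0.0225694.
Running total after k=1: 29.9786.
k=2: B_{4}/(4)! × [f^{(3)}(16) − f^{(3)}(3)] = −1/720 × (0.000488281 − 0.0740741) = 0.000102202.
Running total after k=2: 29.9787.
k=3: B_{6}/(6)! × [f^{(5)}(16) − f^{(5)}(3)] = 1/30240 × (2.28882e-05 − 0.0987654) = -3.26530e-06.

S_3 ≈ 29.9787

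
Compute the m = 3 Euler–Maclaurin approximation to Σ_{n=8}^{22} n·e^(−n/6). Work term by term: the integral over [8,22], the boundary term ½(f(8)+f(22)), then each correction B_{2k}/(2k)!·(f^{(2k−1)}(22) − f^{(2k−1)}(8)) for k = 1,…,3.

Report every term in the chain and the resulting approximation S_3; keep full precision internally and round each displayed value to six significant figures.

∫_8^22 x·e^(−x/6) dx evaluates to 17.8478.
Boundary: ½(f(8) + f(22)) = ½(2.10878 + 0.562354) = 1.33557.
So far: 19.1834.
Correction k=1: B_{2}/2! · (f^{(1)}(22) − f^{(1)}(8)) = 1/12 · (-0.0681641 − (-0.0878657)) = 0.00164180.
Partial sum through k=1: 19.1850.
Correction k=2: B_{4}/4! · (f^{(3)}(22) − f^{(3)}(8)) = −1/720 · (-0.000473362 − 0.0122036) = 1.76069e-05.
Partial sum through k=2: 19.1850.
Correction k=3: B_{6}/6! · (f^{(5)}(22) − f^{(5)}(8)) = 1/30240 · (2.62979e-05 − 0.000745774) = -2.37922e-08.

S_3 ≈ 19.1850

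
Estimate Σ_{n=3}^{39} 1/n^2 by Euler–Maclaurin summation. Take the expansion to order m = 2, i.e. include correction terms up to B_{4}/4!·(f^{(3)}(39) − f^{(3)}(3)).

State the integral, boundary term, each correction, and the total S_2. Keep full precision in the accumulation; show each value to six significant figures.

The integral term ∫_3^39 1/x^2 dx = 0.307692.
½[f(3) + f(39)] = ½[0.111111 + 0.000657462] = 0.0558843.
Integral + boundary = 0.363577.
Correction k=1: B_{2}/2! · (f^{(1)}(39) − f^{(1)}(3)) = 1/12 · (-3.37160e-05 − (-0.0740741)) = 0.00617003.
After k=1: 0.369747.
Correction k=2: B_{4}/4! · (f^{(3)}(39) − f^{(3)}(3)) = −1/720 · (-2.66004e-07 − (-0.0987654)) = -0.000137174.

S_2 ≈ 0.369609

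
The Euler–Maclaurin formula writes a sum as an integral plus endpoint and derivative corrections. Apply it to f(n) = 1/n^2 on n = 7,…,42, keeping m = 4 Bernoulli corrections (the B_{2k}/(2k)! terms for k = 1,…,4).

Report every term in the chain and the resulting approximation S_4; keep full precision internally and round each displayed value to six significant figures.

S_4 ≈ 0.130017

Integral: ∫_7^42 1/x^2 dx = 0.119048.
Boundary: ½(f(7) + f(42)) = ½(0.0204082 + 0.000566893) = 0.0104875.
Integral + boundary = 0.129535.
Correction k=1: B_{2}/2! · (f^{(1)}(42) − f^{(1)}(7)) = 1/12 · (-2.69949e-05 − (-0.00583090)) = 0.000483659.
Partial sum through k=1: 0.130019.
Correction k=2: B_{4}/4! · (f^{(3)}(42) − f^{(3)}(7)) = −1/720 · (-1.83639e-07 − (-0.00142798)) = -1.98305e-06.
Partial sum through k=2: 0.130017.
Correction k=3: B_{6}/6! · (f^{(5)}(42) − f^{(5)}(7)) = 1/30240 · (-3.12311e-09 − (-0.000874271)) = 2.89110e-08.
Partial sum through k=3: 0.130017.
Correction k=4: B_{8}/8! · (f^{(7)}(42) − f^{(7)}(7)) = −1/1209600 · (-9.91464e-11 − (-0.000999167)) = -8.26031e-10.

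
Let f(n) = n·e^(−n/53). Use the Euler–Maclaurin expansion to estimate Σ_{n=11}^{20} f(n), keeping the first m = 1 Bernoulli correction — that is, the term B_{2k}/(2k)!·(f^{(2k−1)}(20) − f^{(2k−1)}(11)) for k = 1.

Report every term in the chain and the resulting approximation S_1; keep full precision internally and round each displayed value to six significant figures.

∫_11^20 x·e^(−x/53) dx evaluates to 103.396.
Boundary: ½(f(11) + f(20)) = ½(8.93832 + 13.7134) = 11.3259.
Running total after boundary: 114.722.
Order-1 term: 1/12 · (0.426927 − 0.643927) = -0.0180834.

S_1 ≈ 114.704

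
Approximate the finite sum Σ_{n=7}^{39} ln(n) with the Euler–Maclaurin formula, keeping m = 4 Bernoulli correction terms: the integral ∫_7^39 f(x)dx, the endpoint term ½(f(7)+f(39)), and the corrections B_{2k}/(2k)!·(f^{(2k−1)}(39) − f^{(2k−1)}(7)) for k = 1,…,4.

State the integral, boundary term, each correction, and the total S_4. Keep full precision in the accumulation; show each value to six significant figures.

Integral: ∫_7^39 ln(x) dx = 97.2575.
Endpoint term: (f(7) + f(39))/2 = (1.94591 + 3.66356)/2 = 2.80474.
Running total after boundary: 100.062.
Order-1 term: 1/12 · (0.0256410 − 0.142857) = -0.00976801.
After k=1: 100.053.
Order-2 term: −1/720 · (3.37160e-05 − 0.00583090) = 8.05165e-06.
After k=2: 100.053.
Order-3 term: 1/30240 · (2.66004e-07 − 0.00142798) = -4.72126e-08.
After k=3: 100.053.
Order-4 term: −1/1209600 · (5.24663e-09 − 0.000874271) = 7.22773e-10.

S_4 ≈ 100.053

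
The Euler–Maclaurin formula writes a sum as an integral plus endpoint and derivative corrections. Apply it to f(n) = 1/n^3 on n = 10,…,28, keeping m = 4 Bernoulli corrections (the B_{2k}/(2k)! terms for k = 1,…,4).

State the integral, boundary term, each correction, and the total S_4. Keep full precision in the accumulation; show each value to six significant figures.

S_4 ≈ 0.00490953

∫_10^28 1/x^3 dx evaluates to 0.00436224.
Boundary: ½(f(10) + f(28)) = ½(0.00100000 + 4.55539e-05) = 0.000522777.
Integral + boundary = 0.00488502.
k=1: B_{2}/(2)! × [f^{(1)}(28) − f^{(1)}(10)] = 1/12 × (-4.88078e-06 − (-0.000300000)) = 2.45933e-05.
After k=1: 0.00490962.
k=2: B_{4}/(4)! × [f^{(3)}(28) − f^{(3)}(10)] = −1/720 × (-1.24510e-07 − (-6.00000e-05)) = -8.31604e-08.
After k=2: 0.00490953.
k=3: B_{6}/(6)! × [f^{(5)}(28) − f^{(5)}(10)] = 1/30240 × (-6.67016e-09 − (-2.52000e-05)) = 8.33113e-10.
After k=3: 0.00490953.
k=4: B_{8}/(8)! × [f^{(7)}(28) − f^{(7)}(10)] = −1/1209600 × (-6.12566e-10 − (-1.81440e-05)) = -1.49995e-11.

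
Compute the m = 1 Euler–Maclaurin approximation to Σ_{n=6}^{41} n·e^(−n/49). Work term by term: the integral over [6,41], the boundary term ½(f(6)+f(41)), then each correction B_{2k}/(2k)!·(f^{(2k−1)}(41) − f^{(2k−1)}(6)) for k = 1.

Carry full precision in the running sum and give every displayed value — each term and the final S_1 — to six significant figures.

S_1 ≈ 485.808

Integral: ∫_6^41 x·e^(−x/49) dx = 474.334.
½[f(6) + f(41)] = ½[5.30851 + 17.7580] = 11.5333.
Running total after boundary: 485.867.
k=1: B_{2}/(2)! × [f^{(1)}(41) − f^{(1)}(6)] = 1/12 × (0.0707139 − 0.776414) = -0.0588084.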